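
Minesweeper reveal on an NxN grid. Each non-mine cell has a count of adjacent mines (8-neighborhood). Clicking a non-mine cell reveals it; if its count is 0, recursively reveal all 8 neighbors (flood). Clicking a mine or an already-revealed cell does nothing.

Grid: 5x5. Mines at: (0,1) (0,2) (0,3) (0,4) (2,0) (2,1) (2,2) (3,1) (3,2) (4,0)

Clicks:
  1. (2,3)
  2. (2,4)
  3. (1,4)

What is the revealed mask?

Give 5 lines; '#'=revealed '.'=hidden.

Answer: .....
...##
...##
...##
...##

Derivation:
Click 1 (2,3) count=2: revealed 1 new [(2,3)] -> total=1
Click 2 (2,4) count=0: revealed 7 new [(1,3) (1,4) (2,4) (3,3) (3,4) (4,3) (4,4)] -> total=8
Click 3 (1,4) count=2: revealed 0 new [(none)] -> total=8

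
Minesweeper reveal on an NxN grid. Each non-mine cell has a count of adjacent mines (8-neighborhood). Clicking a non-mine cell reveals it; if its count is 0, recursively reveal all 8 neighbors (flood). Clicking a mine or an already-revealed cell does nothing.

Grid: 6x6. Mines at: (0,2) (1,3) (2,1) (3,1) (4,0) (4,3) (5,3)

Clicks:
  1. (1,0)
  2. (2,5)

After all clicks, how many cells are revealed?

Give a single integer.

Answer: 13

Derivation:
Click 1 (1,0) count=1: revealed 1 new [(1,0)] -> total=1
Click 2 (2,5) count=0: revealed 12 new [(0,4) (0,5) (1,4) (1,5) (2,4) (2,5) (3,4) (3,5) (4,4) (4,5) (5,4) (5,5)] -> total=13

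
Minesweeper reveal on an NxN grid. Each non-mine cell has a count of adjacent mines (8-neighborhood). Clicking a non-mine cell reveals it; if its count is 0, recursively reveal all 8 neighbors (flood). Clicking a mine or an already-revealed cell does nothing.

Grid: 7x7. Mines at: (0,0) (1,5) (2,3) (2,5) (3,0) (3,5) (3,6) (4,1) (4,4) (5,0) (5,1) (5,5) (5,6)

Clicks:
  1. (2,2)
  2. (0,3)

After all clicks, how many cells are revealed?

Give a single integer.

Click 1 (2,2) count=1: revealed 1 new [(2,2)] -> total=1
Click 2 (0,3) count=0: revealed 8 new [(0,1) (0,2) (0,3) (0,4) (1,1) (1,2) (1,3) (1,4)] -> total=9

Answer: 9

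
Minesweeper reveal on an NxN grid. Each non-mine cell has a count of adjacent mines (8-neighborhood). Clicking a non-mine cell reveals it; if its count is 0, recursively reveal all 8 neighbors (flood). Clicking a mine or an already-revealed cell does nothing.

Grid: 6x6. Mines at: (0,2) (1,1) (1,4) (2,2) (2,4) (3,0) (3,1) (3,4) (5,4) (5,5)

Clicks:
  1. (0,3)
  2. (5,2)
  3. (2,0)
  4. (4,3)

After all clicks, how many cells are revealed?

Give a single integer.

Click 1 (0,3) count=2: revealed 1 new [(0,3)] -> total=1
Click 2 (5,2) count=0: revealed 8 new [(4,0) (4,1) (4,2) (4,3) (5,0) (5,1) (5,2) (5,3)] -> total=9
Click 3 (2,0) count=3: revealed 1 new [(2,0)] -> total=10
Click 4 (4,3) count=2: revealed 0 new [(none)] -> total=10

Answer: 10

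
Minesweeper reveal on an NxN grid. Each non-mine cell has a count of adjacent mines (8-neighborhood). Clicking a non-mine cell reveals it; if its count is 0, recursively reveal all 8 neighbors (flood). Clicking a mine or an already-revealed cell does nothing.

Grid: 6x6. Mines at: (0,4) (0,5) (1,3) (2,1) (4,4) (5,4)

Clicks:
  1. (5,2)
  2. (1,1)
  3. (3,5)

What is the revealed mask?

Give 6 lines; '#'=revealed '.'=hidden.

Answer: ......
.#....
......
####.#
####..
####..

Derivation:
Click 1 (5,2) count=0: revealed 12 new [(3,0) (3,1) (3,2) (3,3) (4,0) (4,1) (4,2) (4,3) (5,0) (5,1) (5,2) (5,3)] -> total=12
Click 2 (1,1) count=1: revealed 1 new [(1,1)] -> total=13
Click 3 (3,5) count=1: revealed 1 new [(3,5)] -> total=14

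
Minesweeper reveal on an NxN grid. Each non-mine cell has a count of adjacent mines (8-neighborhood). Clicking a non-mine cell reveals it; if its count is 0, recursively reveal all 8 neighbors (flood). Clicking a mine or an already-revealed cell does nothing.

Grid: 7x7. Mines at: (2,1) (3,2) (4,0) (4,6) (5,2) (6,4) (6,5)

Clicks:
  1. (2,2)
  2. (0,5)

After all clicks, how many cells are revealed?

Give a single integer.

Answer: 29

Derivation:
Click 1 (2,2) count=2: revealed 1 new [(2,2)] -> total=1
Click 2 (0,5) count=0: revealed 28 new [(0,0) (0,1) (0,2) (0,3) (0,4) (0,5) (0,6) (1,0) (1,1) (1,2) (1,3) (1,4) (1,5) (1,6) (2,3) (2,4) (2,5) (2,6) (3,3) (3,4) (3,5) (3,6) (4,3) (4,4) (4,5) (5,3) (5,4) (5,5)] -> total=29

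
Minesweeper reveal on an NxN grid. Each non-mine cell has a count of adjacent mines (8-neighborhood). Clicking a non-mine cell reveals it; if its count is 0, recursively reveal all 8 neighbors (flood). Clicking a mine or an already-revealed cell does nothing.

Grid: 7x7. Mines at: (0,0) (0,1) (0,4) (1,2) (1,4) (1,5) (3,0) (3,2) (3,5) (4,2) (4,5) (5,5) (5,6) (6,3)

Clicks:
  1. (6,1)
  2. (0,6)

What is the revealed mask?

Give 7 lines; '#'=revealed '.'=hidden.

Click 1 (6,1) count=0: revealed 8 new [(4,0) (4,1) (5,0) (5,1) (5,2) (6,0) (6,1) (6,2)] -> total=8
Click 2 (0,6) count=1: revealed 1 new [(0,6)] -> total=9

Answer: ......#
.......
.......
.......
##.....
###....
###....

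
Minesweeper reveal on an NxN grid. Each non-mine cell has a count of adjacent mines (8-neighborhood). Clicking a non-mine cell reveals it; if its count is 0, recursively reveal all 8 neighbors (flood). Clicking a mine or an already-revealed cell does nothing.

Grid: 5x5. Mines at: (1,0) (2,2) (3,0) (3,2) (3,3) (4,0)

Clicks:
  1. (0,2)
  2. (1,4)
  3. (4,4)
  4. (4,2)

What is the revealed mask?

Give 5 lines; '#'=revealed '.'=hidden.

Answer: .####
.####
...##
.....
..#.#

Derivation:
Click 1 (0,2) count=0: revealed 10 new [(0,1) (0,2) (0,3) (0,4) (1,1) (1,2) (1,3) (1,4) (2,3) (2,4)] -> total=10
Click 2 (1,4) count=0: revealed 0 new [(none)] -> total=10
Click 3 (4,4) count=1: revealed 1 new [(4,4)] -> total=11
Click 4 (4,2) count=2: revealed 1 new [(4,2)] -> total=12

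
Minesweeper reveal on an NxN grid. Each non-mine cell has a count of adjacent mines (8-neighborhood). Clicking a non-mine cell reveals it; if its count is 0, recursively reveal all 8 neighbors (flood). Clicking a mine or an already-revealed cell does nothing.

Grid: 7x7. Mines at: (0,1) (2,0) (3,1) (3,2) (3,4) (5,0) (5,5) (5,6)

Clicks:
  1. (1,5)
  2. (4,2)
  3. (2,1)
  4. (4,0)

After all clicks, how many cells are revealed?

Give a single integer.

Answer: 22

Derivation:
Click 1 (1,5) count=0: revealed 19 new [(0,2) (0,3) (0,4) (0,5) (0,6) (1,2) (1,3) (1,4) (1,5) (1,6) (2,2) (2,3) (2,4) (2,5) (2,6) (3,5) (3,6) (4,5) (4,6)] -> total=19
Click 2 (4,2) count=2: revealed 1 new [(4,2)] -> total=20
Click 3 (2,1) count=3: revealed 1 new [(2,1)] -> total=21
Click 4 (4,0) count=2: revealed 1 new [(4,0)] -> total=22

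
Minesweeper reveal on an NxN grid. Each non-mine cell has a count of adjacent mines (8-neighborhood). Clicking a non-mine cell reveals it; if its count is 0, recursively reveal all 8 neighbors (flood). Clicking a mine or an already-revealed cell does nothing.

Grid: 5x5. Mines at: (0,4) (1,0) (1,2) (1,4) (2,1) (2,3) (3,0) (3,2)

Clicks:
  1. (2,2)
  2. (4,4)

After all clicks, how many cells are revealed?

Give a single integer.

Answer: 5

Derivation:
Click 1 (2,2) count=4: revealed 1 new [(2,2)] -> total=1
Click 2 (4,4) count=0: revealed 4 new [(3,3) (3,4) (4,3) (4,4)] -> total=5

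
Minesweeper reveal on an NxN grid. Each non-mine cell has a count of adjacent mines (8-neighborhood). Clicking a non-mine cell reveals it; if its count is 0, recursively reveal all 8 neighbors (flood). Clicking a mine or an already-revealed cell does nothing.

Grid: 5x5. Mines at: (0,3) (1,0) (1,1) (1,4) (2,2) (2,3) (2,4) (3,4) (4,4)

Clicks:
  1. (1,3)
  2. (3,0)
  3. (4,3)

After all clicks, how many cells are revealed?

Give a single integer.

Click 1 (1,3) count=5: revealed 1 new [(1,3)] -> total=1
Click 2 (3,0) count=0: revealed 10 new [(2,0) (2,1) (3,0) (3,1) (3,2) (3,3) (4,0) (4,1) (4,2) (4,3)] -> total=11
Click 3 (4,3) count=2: revealed 0 new [(none)] -> total=11

Answer: 11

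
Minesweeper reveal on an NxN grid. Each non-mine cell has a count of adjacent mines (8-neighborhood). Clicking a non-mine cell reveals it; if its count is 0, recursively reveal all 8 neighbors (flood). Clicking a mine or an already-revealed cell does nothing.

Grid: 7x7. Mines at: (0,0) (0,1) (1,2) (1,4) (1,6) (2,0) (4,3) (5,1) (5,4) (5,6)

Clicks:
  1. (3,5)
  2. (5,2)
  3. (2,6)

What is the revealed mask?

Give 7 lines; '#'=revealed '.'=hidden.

Click 1 (3,5) count=0: revealed 9 new [(2,4) (2,5) (2,6) (3,4) (3,5) (3,6) (4,4) (4,5) (4,6)] -> total=9
Click 2 (5,2) count=2: revealed 1 new [(5,2)] -> total=10
Click 3 (2,6) count=1: revealed 0 new [(none)] -> total=10

Answer: .......
.......
....###
....###
....###
..#....
.......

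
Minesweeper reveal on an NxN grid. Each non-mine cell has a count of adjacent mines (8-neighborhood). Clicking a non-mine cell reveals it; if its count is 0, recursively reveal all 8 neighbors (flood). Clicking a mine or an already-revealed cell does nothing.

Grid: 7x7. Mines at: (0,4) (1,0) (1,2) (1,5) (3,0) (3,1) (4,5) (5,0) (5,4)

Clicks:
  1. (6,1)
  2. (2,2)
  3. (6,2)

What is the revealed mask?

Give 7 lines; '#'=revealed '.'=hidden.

Answer: .......
.......
..#....
.......
.###...
.###...
.###...

Derivation:
Click 1 (6,1) count=1: revealed 1 new [(6,1)] -> total=1
Click 2 (2,2) count=2: revealed 1 new [(2,2)] -> total=2
Click 3 (6,2) count=0: revealed 8 new [(4,1) (4,2) (4,3) (5,1) (5,2) (5,3) (6,2) (6,3)] -> total=10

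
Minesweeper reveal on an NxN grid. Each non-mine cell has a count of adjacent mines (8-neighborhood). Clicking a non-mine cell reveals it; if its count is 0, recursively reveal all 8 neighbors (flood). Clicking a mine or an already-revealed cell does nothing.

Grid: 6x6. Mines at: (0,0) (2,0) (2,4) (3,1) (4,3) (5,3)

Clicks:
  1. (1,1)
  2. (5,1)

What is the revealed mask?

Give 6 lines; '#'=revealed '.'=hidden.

Answer: ......
.#....
......
......
###...
###...

Derivation:
Click 1 (1,1) count=2: revealed 1 new [(1,1)] -> total=1
Click 2 (5,1) count=0: revealed 6 new [(4,0) (4,1) (4,2) (5,0) (5,1) (5,2)] -> total=7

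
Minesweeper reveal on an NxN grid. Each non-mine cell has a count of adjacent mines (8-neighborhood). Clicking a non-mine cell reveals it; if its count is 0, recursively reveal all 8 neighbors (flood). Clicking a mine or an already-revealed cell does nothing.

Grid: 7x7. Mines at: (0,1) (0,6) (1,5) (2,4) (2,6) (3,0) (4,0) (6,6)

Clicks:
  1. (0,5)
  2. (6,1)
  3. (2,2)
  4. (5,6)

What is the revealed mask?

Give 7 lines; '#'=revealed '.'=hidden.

Answer: .....#.
.###...
.###...
.######
.######
#######
######.

Derivation:
Click 1 (0,5) count=2: revealed 1 new [(0,5)] -> total=1
Click 2 (6,1) count=0: revealed 31 new [(1,1) (1,2) (1,3) (2,1) (2,2) (2,3) (3,1) (3,2) (3,3) (3,4) (3,5) (3,6) (4,1) (4,2) (4,3) (4,4) (4,5) (4,6) (5,0) (5,1) (5,2) (5,3) (5,4) (5,5) (5,6) (6,0) (6,1) (6,2) (6,3) (6,4) (6,5)] -> total=32
Click 3 (2,2) count=0: revealed 0 new [(none)] -> total=32
Click 4 (5,6) count=1: revealed 0 new [(none)] -> total=32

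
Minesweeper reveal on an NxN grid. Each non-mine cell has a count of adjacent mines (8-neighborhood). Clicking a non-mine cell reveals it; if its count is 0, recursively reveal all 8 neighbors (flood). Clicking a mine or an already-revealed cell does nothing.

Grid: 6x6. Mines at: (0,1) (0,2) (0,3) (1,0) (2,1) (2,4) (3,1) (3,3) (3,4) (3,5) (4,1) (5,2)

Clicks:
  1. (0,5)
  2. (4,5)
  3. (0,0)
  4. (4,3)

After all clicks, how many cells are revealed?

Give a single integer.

Answer: 7

Derivation:
Click 1 (0,5) count=0: revealed 4 new [(0,4) (0,5) (1,4) (1,5)] -> total=4
Click 2 (4,5) count=2: revealed 1 new [(4,5)] -> total=5
Click 3 (0,0) count=2: revealed 1 new [(0,0)] -> total=6
Click 4 (4,3) count=3: revealed 1 new [(4,3)] -> total=7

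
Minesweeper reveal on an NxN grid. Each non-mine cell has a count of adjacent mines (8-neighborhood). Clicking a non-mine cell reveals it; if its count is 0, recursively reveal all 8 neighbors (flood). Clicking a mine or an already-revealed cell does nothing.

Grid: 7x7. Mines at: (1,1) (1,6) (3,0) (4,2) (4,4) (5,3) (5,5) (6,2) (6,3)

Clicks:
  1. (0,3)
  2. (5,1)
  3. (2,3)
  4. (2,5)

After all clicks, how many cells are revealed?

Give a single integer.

Click 1 (0,3) count=0: revealed 16 new [(0,2) (0,3) (0,4) (0,5) (1,2) (1,3) (1,4) (1,5) (2,2) (2,3) (2,4) (2,5) (3,2) (3,3) (3,4) (3,5)] -> total=16
Click 2 (5,1) count=2: revealed 1 new [(5,1)] -> total=17
Click 3 (2,3) count=0: revealed 0 new [(none)] -> total=17
Click 4 (2,5) count=1: revealed 0 new [(none)] -> total=17

Answer: 17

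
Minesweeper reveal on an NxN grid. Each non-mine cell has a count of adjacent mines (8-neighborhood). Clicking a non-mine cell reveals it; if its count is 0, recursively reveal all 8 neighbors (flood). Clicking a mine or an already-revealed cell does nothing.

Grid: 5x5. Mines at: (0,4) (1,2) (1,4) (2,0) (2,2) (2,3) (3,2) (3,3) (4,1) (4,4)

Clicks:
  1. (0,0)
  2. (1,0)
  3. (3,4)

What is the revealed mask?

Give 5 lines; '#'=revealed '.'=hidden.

Answer: ##...
##...
.....
....#
.....

Derivation:
Click 1 (0,0) count=0: revealed 4 new [(0,0) (0,1) (1,0) (1,1)] -> total=4
Click 2 (1,0) count=1: revealed 0 new [(none)] -> total=4
Click 3 (3,4) count=3: revealed 1 new [(3,4)] -> total=5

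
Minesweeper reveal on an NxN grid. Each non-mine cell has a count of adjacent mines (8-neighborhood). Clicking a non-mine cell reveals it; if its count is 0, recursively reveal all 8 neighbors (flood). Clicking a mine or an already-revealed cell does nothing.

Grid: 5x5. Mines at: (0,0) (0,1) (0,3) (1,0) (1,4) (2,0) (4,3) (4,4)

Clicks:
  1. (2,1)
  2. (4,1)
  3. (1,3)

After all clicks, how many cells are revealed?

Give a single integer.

Answer: 8

Derivation:
Click 1 (2,1) count=2: revealed 1 new [(2,1)] -> total=1
Click 2 (4,1) count=0: revealed 6 new [(3,0) (3,1) (3,2) (4,0) (4,1) (4,2)] -> total=7
Click 3 (1,3) count=2: revealed 1 new [(1,3)] -> total=8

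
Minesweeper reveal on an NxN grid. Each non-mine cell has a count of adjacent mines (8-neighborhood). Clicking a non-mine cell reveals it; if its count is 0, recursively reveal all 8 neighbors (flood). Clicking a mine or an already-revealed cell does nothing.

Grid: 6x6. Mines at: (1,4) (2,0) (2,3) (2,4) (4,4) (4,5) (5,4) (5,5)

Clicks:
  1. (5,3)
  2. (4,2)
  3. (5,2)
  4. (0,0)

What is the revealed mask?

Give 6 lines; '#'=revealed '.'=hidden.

Answer: ####..
####..
......
####..
####..
####..

Derivation:
Click 1 (5,3) count=2: revealed 1 new [(5,3)] -> total=1
Click 2 (4,2) count=0: revealed 11 new [(3,0) (3,1) (3,2) (3,3) (4,0) (4,1) (4,2) (4,3) (5,0) (5,1) (5,2)] -> total=12
Click 3 (5,2) count=0: revealed 0 new [(none)] -> total=12
Click 4 (0,0) count=0: revealed 8 new [(0,0) (0,1) (0,2) (0,3) (1,0) (1,1) (1,2) (1,3)] -> total=20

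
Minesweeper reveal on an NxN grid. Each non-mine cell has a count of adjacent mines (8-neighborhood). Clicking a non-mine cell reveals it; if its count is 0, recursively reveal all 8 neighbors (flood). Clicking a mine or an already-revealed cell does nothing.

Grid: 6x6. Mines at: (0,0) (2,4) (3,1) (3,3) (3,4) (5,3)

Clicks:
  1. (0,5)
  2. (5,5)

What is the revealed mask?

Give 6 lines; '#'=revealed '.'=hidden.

Answer: .#####
.#####
.###..
......
....##
....##

Derivation:
Click 1 (0,5) count=0: revealed 13 new [(0,1) (0,2) (0,3) (0,4) (0,5) (1,1) (1,2) (1,3) (1,4) (1,5) (2,1) (2,2) (2,3)] -> total=13
Click 2 (5,5) count=0: revealed 4 new [(4,4) (4,5) (5,4) (5,5)] -> total=17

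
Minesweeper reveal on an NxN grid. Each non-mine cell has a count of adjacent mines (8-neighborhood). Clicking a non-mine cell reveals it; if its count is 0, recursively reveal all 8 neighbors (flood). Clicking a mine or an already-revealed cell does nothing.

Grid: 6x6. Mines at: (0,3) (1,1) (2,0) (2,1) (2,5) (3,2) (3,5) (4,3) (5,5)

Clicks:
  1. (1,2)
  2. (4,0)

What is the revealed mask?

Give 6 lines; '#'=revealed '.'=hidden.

Click 1 (1,2) count=3: revealed 1 new [(1,2)] -> total=1
Click 2 (4,0) count=0: revealed 8 new [(3,0) (3,1) (4,0) (4,1) (4,2) (5,0) (5,1) (5,2)] -> total=9

Answer: ......
..#...
......
##....
###...
###...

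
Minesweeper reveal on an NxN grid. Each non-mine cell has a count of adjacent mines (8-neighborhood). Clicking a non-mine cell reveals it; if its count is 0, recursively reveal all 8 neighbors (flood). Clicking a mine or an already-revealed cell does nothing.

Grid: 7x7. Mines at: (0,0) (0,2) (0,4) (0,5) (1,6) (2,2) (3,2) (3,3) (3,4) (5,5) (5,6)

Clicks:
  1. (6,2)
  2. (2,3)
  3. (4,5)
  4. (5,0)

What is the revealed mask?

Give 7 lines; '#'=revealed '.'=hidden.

Answer: .......
##.....
##.#...
##.....
######.
#####..
#####..

Derivation:
Click 1 (6,2) count=0: revealed 21 new [(1,0) (1,1) (2,0) (2,1) (3,0) (3,1) (4,0) (4,1) (4,2) (4,3) (4,4) (5,0) (5,1) (5,2) (5,3) (5,4) (6,0) (6,1) (6,2) (6,3) (6,4)] -> total=21
Click 2 (2,3) count=4: revealed 1 new [(2,3)] -> total=22
Click 3 (4,5) count=3: revealed 1 new [(4,5)] -> total=23
Click 4 (5,0) count=0: revealed 0 new [(none)] -> total=23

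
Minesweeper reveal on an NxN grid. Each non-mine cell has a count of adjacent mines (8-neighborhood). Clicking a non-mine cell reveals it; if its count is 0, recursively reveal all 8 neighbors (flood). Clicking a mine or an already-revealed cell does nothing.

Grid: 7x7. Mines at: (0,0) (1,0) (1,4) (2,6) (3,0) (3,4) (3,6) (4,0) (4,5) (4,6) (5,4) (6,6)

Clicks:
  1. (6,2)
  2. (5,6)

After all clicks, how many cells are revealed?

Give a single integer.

Click 1 (6,2) count=0: revealed 23 new [(0,1) (0,2) (0,3) (1,1) (1,2) (1,3) (2,1) (2,2) (2,3) (3,1) (3,2) (3,3) (4,1) (4,2) (4,3) (5,0) (5,1) (5,2) (5,3) (6,0) (6,1) (6,2) (6,3)] -> total=23
Click 2 (5,6) count=3: revealed 1 new [(5,6)] -> total=24

Answer: 24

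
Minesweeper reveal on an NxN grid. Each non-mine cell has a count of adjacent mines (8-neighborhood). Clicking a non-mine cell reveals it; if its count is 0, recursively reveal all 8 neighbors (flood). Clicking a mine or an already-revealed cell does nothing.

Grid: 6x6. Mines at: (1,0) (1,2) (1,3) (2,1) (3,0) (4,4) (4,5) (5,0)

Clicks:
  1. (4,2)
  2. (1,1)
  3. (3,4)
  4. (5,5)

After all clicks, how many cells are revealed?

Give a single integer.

Click 1 (4,2) count=0: revealed 9 new [(3,1) (3,2) (3,3) (4,1) (4,2) (4,3) (5,1) (5,2) (5,3)] -> total=9
Click 2 (1,1) count=3: revealed 1 new [(1,1)] -> total=10
Click 3 (3,4) count=2: revealed 1 new [(3,4)] -> total=11
Click 4 (5,5) count=2: revealed 1 new [(5,5)] -> total=12

Answer: 12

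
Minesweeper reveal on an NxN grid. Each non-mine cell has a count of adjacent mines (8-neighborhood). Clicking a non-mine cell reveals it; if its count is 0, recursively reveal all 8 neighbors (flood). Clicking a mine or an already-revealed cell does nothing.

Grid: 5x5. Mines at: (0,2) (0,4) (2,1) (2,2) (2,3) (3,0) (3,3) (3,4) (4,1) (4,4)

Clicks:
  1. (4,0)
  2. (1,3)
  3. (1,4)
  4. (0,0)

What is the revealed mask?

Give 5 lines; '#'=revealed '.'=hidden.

Answer: ##...
##.##
.....
.....
#....

Derivation:
Click 1 (4,0) count=2: revealed 1 new [(4,0)] -> total=1
Click 2 (1,3) count=4: revealed 1 new [(1,3)] -> total=2
Click 3 (1,4) count=2: revealed 1 new [(1,4)] -> total=3
Click 4 (0,0) count=0: revealed 4 new [(0,0) (0,1) (1,0) (1,1)] -> total=7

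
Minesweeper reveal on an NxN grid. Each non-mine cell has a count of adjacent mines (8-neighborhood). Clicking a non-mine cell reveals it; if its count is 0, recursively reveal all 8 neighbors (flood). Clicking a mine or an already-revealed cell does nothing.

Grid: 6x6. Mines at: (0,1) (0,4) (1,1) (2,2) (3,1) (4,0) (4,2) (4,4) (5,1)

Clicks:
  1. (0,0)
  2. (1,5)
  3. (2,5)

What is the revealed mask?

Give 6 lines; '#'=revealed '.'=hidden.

Answer: #.....
...###
...###
...###
......
......

Derivation:
Click 1 (0,0) count=2: revealed 1 new [(0,0)] -> total=1
Click 2 (1,5) count=1: revealed 1 new [(1,5)] -> total=2
Click 3 (2,5) count=0: revealed 8 new [(1,3) (1,4) (2,3) (2,4) (2,5) (3,3) (3,4) (3,5)] -> total=10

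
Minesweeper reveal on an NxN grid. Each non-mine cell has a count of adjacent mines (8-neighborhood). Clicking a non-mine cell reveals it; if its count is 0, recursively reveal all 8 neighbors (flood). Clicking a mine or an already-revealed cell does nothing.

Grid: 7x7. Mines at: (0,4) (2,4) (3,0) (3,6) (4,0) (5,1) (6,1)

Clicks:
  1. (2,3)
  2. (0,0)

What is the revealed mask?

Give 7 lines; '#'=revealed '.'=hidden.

Click 1 (2,3) count=1: revealed 1 new [(2,3)] -> total=1
Click 2 (0,0) count=0: revealed 32 new [(0,0) (0,1) (0,2) (0,3) (1,0) (1,1) (1,2) (1,3) (2,0) (2,1) (2,2) (3,1) (3,2) (3,3) (3,4) (3,5) (4,1) (4,2) (4,3) (4,4) (4,5) (4,6) (5,2) (5,3) (5,4) (5,5) (5,6) (6,2) (6,3) (6,4) (6,5) (6,6)] -> total=33

Answer: ####...
####...
####...
.#####.
.######
..#####
..#####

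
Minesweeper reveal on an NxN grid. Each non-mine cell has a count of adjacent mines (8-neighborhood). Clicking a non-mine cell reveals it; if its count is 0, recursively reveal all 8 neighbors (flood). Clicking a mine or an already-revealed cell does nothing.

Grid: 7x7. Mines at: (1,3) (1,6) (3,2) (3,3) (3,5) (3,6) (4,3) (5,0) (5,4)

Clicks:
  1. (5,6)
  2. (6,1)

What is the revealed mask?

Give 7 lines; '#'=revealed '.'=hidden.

Answer: .......
.......
.......
.......
.....##
.....##
.#...##

Derivation:
Click 1 (5,6) count=0: revealed 6 new [(4,5) (4,6) (5,5) (5,6) (6,5) (6,6)] -> total=6
Click 2 (6,1) count=1: revealed 1 new [(6,1)] -> total=7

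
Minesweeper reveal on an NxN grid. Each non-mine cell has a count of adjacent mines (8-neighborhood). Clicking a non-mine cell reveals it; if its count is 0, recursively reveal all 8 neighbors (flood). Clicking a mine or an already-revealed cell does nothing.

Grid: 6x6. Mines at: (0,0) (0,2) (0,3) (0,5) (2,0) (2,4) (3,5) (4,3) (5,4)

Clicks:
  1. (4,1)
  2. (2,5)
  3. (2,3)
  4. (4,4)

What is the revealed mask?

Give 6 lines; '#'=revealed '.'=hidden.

Click 1 (4,1) count=0: revealed 9 new [(3,0) (3,1) (3,2) (4,0) (4,1) (4,2) (5,0) (5,1) (5,2)] -> total=9
Click 2 (2,5) count=2: revealed 1 new [(2,5)] -> total=10
Click 3 (2,3) count=1: revealed 1 new [(2,3)] -> total=11
Click 4 (4,4) count=3: revealed 1 new [(4,4)] -> total=12

Answer: ......
......
...#.#
###...
###.#.
###...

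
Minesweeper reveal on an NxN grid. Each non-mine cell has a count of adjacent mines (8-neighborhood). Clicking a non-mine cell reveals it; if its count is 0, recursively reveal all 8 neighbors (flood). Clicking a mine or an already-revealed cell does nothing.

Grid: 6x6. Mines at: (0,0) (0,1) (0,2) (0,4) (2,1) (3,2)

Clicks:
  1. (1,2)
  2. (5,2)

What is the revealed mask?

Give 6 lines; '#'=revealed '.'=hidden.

Click 1 (1,2) count=3: revealed 1 new [(1,2)] -> total=1
Click 2 (5,2) count=0: revealed 23 new [(1,3) (1,4) (1,5) (2,3) (2,4) (2,5) (3,0) (3,1) (3,3) (3,4) (3,5) (4,0) (4,1) (4,2) (4,3) (4,4) (4,5) (5,0) (5,1) (5,2) (5,3) (5,4) (5,5)] -> total=24

Answer: ......
..####
...###
##.###
######
######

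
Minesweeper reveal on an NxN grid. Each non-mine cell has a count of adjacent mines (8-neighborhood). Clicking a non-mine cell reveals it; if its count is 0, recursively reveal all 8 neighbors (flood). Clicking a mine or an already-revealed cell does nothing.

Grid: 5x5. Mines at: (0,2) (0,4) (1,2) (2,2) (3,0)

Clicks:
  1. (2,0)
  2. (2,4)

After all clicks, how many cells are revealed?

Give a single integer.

Answer: 13

Derivation:
Click 1 (2,0) count=1: revealed 1 new [(2,0)] -> total=1
Click 2 (2,4) count=0: revealed 12 new [(1,3) (1,4) (2,3) (2,4) (3,1) (3,2) (3,3) (3,4) (4,1) (4,2) (4,3) (4,4)] -> total=13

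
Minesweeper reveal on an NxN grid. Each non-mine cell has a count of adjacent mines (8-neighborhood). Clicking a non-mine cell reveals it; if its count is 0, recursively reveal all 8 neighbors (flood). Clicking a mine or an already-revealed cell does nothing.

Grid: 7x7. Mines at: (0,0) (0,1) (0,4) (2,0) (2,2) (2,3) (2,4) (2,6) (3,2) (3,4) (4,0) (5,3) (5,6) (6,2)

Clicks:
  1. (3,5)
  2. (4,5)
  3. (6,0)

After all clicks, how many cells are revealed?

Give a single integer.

Answer: 6

Derivation:
Click 1 (3,5) count=3: revealed 1 new [(3,5)] -> total=1
Click 2 (4,5) count=2: revealed 1 new [(4,5)] -> total=2
Click 3 (6,0) count=0: revealed 4 new [(5,0) (5,1) (6,0) (6,1)] -> total=6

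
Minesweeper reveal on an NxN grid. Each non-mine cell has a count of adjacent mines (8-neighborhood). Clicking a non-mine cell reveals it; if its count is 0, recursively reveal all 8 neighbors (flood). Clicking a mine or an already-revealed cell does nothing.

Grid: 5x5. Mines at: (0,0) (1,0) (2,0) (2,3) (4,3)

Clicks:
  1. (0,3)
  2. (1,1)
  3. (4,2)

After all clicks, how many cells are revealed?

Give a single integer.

Click 1 (0,3) count=0: revealed 8 new [(0,1) (0,2) (0,3) (0,4) (1,1) (1,2) (1,3) (1,4)] -> total=8
Click 2 (1,1) count=3: revealed 0 new [(none)] -> total=8
Click 3 (4,2) count=1: revealed 1 new [(4,2)] -> total=9

Answer: 9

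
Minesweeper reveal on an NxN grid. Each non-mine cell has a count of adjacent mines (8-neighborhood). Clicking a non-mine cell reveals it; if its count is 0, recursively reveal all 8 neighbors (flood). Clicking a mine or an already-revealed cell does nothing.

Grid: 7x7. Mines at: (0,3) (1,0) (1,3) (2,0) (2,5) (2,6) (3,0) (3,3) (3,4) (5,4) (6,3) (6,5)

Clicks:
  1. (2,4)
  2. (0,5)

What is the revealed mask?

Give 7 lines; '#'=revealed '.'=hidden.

Click 1 (2,4) count=4: revealed 1 new [(2,4)] -> total=1
Click 2 (0,5) count=0: revealed 6 new [(0,4) (0,5) (0,6) (1,4) (1,5) (1,6)] -> total=7

Answer: ....###
....###
....#..
.......
.......
.......
.......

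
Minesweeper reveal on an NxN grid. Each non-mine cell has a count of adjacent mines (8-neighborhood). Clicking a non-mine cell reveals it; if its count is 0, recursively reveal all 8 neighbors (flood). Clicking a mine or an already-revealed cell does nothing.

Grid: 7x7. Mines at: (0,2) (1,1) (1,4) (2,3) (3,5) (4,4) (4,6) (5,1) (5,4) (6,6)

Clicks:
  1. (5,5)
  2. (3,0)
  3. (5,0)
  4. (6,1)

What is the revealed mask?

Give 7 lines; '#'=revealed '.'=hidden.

Click 1 (5,5) count=4: revealed 1 new [(5,5)] -> total=1
Click 2 (3,0) count=0: revealed 9 new [(2,0) (2,1) (2,2) (3,0) (3,1) (3,2) (4,0) (4,1) (4,2)] -> total=10
Click 3 (5,0) count=1: revealed 1 new [(5,0)] -> total=11
Click 4 (6,1) count=1: revealed 1 new [(6,1)] -> total=12

Answer: .......
.......
###....
###....
###....
#....#.
.#.....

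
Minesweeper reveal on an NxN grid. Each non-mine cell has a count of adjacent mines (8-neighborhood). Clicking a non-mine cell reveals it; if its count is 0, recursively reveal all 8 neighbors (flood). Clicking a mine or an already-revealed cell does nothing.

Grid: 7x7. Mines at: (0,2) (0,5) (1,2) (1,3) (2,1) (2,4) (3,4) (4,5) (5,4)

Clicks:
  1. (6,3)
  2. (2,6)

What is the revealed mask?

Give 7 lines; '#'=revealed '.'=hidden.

Click 1 (6,3) count=1: revealed 1 new [(6,3)] -> total=1
Click 2 (2,6) count=0: revealed 6 new [(1,5) (1,6) (2,5) (2,6) (3,5) (3,6)] -> total=7

Answer: .......
.....##
.....##
.....##
.......
.......
...#...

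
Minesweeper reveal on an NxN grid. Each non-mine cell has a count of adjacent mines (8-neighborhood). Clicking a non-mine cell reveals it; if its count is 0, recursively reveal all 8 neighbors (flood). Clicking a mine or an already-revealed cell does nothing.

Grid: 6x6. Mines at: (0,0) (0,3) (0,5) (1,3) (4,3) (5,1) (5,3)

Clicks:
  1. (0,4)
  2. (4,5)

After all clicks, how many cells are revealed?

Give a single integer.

Click 1 (0,4) count=3: revealed 1 new [(0,4)] -> total=1
Click 2 (4,5) count=0: revealed 10 new [(1,4) (1,5) (2,4) (2,5) (3,4) (3,5) (4,4) (4,5) (5,4) (5,5)] -> total=11

Answer: 11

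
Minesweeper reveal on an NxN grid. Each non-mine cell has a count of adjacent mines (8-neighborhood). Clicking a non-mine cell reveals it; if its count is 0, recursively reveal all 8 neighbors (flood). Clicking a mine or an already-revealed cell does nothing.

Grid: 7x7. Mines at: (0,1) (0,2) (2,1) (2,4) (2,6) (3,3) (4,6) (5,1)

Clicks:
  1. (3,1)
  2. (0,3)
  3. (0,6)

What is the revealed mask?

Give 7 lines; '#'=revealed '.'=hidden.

Answer: ...####
...####
.......
.#.....
.......
.......
.......

Derivation:
Click 1 (3,1) count=1: revealed 1 new [(3,1)] -> total=1
Click 2 (0,3) count=1: revealed 1 new [(0,3)] -> total=2
Click 3 (0,6) count=0: revealed 7 new [(0,4) (0,5) (0,6) (1,3) (1,4) (1,5) (1,6)] -> total=9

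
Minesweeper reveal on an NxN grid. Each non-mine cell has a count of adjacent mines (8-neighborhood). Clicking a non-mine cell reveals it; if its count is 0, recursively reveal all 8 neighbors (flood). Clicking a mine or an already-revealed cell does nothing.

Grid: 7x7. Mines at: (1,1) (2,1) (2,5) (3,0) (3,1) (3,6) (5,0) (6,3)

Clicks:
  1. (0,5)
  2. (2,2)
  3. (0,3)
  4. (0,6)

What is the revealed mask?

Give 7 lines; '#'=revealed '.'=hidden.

Click 1 (0,5) count=0: revealed 30 new [(0,2) (0,3) (0,4) (0,5) (0,6) (1,2) (1,3) (1,4) (1,5) (1,6) (2,2) (2,3) (2,4) (3,2) (3,3) (3,4) (3,5) (4,2) (4,3) (4,4) (4,5) (4,6) (5,2) (5,3) (5,4) (5,5) (5,6) (6,4) (6,5) (6,6)] -> total=30
Click 2 (2,2) count=3: revealed 0 new [(none)] -> total=30
Click 3 (0,3) count=0: revealed 0 new [(none)] -> total=30
Click 4 (0,6) count=0: revealed 0 new [(none)] -> total=30

Answer: ..#####
..#####
..###..
..####.
..#####
..#####
....###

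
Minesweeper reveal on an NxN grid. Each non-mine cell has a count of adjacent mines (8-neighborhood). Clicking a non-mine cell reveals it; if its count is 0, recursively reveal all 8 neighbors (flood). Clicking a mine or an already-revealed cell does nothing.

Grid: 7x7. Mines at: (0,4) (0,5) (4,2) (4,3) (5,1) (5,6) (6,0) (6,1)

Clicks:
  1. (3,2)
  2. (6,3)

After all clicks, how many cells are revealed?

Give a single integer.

Answer: 9

Derivation:
Click 1 (3,2) count=2: revealed 1 new [(3,2)] -> total=1
Click 2 (6,3) count=0: revealed 8 new [(5,2) (5,3) (5,4) (5,5) (6,2) (6,3) (6,4) (6,5)] -> total=9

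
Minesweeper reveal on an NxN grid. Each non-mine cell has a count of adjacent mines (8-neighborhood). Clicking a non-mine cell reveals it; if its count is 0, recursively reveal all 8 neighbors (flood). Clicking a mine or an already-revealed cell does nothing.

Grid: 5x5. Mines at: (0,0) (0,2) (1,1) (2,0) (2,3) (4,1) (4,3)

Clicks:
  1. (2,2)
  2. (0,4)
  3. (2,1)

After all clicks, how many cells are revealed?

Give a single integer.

Click 1 (2,2) count=2: revealed 1 new [(2,2)] -> total=1
Click 2 (0,4) count=0: revealed 4 new [(0,3) (0,4) (1,3) (1,4)] -> total=5
Click 3 (2,1) count=2: revealed 1 new [(2,1)] -> total=6

Answer: 6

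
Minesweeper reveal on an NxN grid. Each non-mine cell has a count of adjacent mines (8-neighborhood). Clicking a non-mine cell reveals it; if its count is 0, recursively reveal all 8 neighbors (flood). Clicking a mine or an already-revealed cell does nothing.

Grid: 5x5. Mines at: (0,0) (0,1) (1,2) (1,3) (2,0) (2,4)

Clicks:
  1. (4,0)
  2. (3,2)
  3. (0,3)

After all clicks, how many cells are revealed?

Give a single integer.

Answer: 14

Derivation:
Click 1 (4,0) count=0: revealed 13 new [(2,1) (2,2) (2,3) (3,0) (3,1) (3,2) (3,3) (3,4) (4,0) (4,1) (4,2) (4,3) (4,4)] -> total=13
Click 2 (3,2) count=0: revealed 0 new [(none)] -> total=13
Click 3 (0,3) count=2: revealed 1 new [(0,3)] -> total=14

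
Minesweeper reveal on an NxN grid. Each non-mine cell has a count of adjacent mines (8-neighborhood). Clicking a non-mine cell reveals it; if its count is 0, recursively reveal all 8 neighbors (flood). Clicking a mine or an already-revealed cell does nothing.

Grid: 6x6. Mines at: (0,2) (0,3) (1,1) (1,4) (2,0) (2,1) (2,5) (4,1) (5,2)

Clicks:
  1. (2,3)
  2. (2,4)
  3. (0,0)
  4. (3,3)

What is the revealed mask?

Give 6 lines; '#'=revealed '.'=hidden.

Answer: #.....
......
..###.
..####
..####
...###

Derivation:
Click 1 (2,3) count=1: revealed 1 new [(2,3)] -> total=1
Click 2 (2,4) count=2: revealed 1 new [(2,4)] -> total=2
Click 3 (0,0) count=1: revealed 1 new [(0,0)] -> total=3
Click 4 (3,3) count=0: revealed 12 new [(2,2) (3,2) (3,3) (3,4) (3,5) (4,2) (4,3) (4,4) (4,5) (5,3) (5,4) (5,5)] -> total=15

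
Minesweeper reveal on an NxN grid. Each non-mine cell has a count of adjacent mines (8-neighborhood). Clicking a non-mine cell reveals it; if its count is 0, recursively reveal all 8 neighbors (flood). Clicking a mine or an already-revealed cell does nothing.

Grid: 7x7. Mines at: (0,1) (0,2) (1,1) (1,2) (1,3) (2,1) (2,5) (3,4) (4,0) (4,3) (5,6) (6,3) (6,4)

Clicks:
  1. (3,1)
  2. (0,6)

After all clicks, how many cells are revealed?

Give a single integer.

Click 1 (3,1) count=2: revealed 1 new [(3,1)] -> total=1
Click 2 (0,6) count=0: revealed 6 new [(0,4) (0,5) (0,6) (1,4) (1,5) (1,6)] -> total=7

Answer: 7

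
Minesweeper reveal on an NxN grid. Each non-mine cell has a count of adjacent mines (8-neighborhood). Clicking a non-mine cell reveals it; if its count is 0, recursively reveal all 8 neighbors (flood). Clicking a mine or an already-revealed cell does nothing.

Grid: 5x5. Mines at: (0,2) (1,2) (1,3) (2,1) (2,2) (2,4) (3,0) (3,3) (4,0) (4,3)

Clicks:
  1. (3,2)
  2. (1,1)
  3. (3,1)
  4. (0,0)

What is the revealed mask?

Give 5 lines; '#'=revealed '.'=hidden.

Click 1 (3,2) count=4: revealed 1 new [(3,2)] -> total=1
Click 2 (1,1) count=4: revealed 1 new [(1,1)] -> total=2
Click 3 (3,1) count=4: revealed 1 new [(3,1)] -> total=3
Click 4 (0,0) count=0: revealed 3 new [(0,0) (0,1) (1,0)] -> total=6

Answer: ##...
##...
.....
.##..
.....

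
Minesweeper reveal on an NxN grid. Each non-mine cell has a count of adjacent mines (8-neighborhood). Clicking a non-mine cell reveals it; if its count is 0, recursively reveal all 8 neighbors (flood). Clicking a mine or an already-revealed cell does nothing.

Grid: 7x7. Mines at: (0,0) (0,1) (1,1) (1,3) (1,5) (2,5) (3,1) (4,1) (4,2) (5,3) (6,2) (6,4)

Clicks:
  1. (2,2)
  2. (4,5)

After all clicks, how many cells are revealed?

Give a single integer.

Click 1 (2,2) count=3: revealed 1 new [(2,2)] -> total=1
Click 2 (4,5) count=0: revealed 11 new [(3,4) (3,5) (3,6) (4,4) (4,5) (4,6) (5,4) (5,5) (5,6) (6,5) (6,6)] -> total=12

Answer: 12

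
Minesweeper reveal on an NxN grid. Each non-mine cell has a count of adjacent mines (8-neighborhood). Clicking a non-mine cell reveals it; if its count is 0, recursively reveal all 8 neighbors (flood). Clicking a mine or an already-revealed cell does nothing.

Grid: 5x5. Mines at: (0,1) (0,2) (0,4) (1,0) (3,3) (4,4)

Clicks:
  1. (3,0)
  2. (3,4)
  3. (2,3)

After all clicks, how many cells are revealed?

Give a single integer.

Answer: 11

Derivation:
Click 1 (3,0) count=0: revealed 9 new [(2,0) (2,1) (2,2) (3,0) (3,1) (3,2) (4,0) (4,1) (4,2)] -> total=9
Click 2 (3,4) count=2: revealed 1 new [(3,4)] -> total=10
Click 3 (2,3) count=1: revealed 1 new [(2,3)] -> total=11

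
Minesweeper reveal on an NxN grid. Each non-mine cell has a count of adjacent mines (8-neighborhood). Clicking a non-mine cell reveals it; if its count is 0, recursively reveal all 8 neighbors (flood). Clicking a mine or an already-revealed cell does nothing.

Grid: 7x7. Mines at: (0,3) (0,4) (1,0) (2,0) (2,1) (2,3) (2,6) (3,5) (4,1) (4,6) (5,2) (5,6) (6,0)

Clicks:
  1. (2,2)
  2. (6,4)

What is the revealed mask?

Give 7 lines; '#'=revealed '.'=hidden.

Click 1 (2,2) count=2: revealed 1 new [(2,2)] -> total=1
Click 2 (6,4) count=0: revealed 9 new [(4,3) (4,4) (4,5) (5,3) (5,4) (5,5) (6,3) (6,4) (6,5)] -> total=10

Answer: .......
.......
..#....
.......
...###.
...###.
...###.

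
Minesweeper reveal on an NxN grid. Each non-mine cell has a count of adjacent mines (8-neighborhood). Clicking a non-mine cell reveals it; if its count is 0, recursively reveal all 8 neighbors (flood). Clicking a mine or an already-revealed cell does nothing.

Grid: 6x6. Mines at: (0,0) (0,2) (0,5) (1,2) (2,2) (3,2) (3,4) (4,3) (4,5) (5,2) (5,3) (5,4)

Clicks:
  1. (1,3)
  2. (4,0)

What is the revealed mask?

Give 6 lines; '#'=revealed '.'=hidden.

Answer: ......
##.#..
##....
##....
##....
##....

Derivation:
Click 1 (1,3) count=3: revealed 1 new [(1,3)] -> total=1
Click 2 (4,0) count=0: revealed 10 new [(1,0) (1,1) (2,0) (2,1) (3,0) (3,1) (4,0) (4,1) (5,0) (5,1)] -> total=11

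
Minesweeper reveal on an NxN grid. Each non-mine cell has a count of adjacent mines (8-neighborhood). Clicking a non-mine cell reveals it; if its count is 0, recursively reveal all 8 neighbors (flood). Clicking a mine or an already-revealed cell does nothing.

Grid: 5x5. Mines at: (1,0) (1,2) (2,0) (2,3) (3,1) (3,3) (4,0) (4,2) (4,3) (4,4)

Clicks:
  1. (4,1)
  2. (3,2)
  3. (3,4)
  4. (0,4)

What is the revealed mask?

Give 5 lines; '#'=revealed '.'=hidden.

Click 1 (4,1) count=3: revealed 1 new [(4,1)] -> total=1
Click 2 (3,2) count=5: revealed 1 new [(3,2)] -> total=2
Click 3 (3,4) count=4: revealed 1 new [(3,4)] -> total=3
Click 4 (0,4) count=0: revealed 4 new [(0,3) (0,4) (1,3) (1,4)] -> total=7

Answer: ...##
...##
.....
..#.#
.#...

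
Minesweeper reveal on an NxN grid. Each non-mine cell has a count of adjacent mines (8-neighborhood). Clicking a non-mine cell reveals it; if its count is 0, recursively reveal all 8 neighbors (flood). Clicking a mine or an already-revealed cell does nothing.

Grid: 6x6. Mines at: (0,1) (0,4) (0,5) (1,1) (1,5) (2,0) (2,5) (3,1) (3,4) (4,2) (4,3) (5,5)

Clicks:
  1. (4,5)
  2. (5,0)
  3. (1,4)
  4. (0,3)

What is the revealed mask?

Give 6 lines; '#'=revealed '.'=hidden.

Click 1 (4,5) count=2: revealed 1 new [(4,5)] -> total=1
Click 2 (5,0) count=0: revealed 4 new [(4,0) (4,1) (5,0) (5,1)] -> total=5
Click 3 (1,4) count=4: revealed 1 new [(1,4)] -> total=6
Click 4 (0,3) count=1: revealed 1 new [(0,3)] -> total=7

Answer: ...#..
....#.
......
......
##...#
##....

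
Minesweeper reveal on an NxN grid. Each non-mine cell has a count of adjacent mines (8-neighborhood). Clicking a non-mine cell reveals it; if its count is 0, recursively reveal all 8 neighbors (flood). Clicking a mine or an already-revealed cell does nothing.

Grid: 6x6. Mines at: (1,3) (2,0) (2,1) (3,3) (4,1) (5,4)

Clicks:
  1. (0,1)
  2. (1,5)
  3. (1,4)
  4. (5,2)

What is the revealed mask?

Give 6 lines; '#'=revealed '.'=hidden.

Click 1 (0,1) count=0: revealed 6 new [(0,0) (0,1) (0,2) (1,0) (1,1) (1,2)] -> total=6
Click 2 (1,5) count=0: revealed 10 new [(0,4) (0,5) (1,4) (1,5) (2,4) (2,5) (3,4) (3,5) (4,4) (4,5)] -> total=16
Click 3 (1,4) count=1: revealed 0 new [(none)] -> total=16
Click 4 (5,2) count=1: revealed 1 new [(5,2)] -> total=17

Answer: ###.##
###.##
....##
....##
....##
..#...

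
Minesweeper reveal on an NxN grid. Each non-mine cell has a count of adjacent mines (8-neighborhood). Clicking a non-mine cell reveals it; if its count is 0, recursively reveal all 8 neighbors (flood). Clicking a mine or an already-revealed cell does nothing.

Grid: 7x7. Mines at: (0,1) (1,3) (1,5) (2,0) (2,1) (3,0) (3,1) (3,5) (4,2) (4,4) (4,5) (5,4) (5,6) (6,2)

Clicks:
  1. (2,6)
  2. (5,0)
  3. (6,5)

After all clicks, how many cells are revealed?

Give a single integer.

Answer: 8

Derivation:
Click 1 (2,6) count=2: revealed 1 new [(2,6)] -> total=1
Click 2 (5,0) count=0: revealed 6 new [(4,0) (4,1) (5,0) (5,1) (6,0) (6,1)] -> total=7
Click 3 (6,5) count=2: revealed 1 new [(6,5)] -> total=8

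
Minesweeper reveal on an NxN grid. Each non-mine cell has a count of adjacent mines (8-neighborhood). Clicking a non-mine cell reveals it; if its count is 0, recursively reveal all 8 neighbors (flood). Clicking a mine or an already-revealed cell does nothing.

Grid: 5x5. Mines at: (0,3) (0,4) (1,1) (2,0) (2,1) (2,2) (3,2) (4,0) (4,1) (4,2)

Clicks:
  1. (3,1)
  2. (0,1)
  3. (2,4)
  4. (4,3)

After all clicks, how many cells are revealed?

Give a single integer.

Answer: 10

Derivation:
Click 1 (3,1) count=7: revealed 1 new [(3,1)] -> total=1
Click 2 (0,1) count=1: revealed 1 new [(0,1)] -> total=2
Click 3 (2,4) count=0: revealed 8 new [(1,3) (1,4) (2,3) (2,4) (3,3) (3,4) (4,3) (4,4)] -> total=10
Click 4 (4,3) count=2: revealed 0 new [(none)] -> total=10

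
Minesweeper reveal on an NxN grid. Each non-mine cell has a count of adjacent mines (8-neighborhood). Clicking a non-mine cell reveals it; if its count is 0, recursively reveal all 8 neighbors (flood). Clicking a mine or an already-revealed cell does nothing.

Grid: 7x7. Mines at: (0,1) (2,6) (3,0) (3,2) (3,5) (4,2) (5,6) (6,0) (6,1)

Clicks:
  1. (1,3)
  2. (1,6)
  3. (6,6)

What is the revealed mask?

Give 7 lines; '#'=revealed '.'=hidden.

Answer: ..#####
..#####
..####.
.......
.......
.......
......#

Derivation:
Click 1 (1,3) count=0: revealed 14 new [(0,2) (0,3) (0,4) (0,5) (0,6) (1,2) (1,3) (1,4) (1,5) (1,6) (2,2) (2,3) (2,4) (2,5)] -> total=14
Click 2 (1,6) count=1: revealed 0 new [(none)] -> total=14
Click 3 (6,6) count=1: revealed 1 new [(6,6)] -> total=15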